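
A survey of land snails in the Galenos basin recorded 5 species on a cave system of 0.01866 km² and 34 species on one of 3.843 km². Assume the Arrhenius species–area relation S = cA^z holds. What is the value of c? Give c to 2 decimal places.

z = ln(S₂/S₁) / ln(A₂/A₁) = ln(34/5) / ln(3.843/0.01866) = 1.9169 / 5.3276 = 0.3598
c = S₁ / A₁^z = 5 / 0.01866^0.3598 = 5 / 0.2387 = 20.95

20.95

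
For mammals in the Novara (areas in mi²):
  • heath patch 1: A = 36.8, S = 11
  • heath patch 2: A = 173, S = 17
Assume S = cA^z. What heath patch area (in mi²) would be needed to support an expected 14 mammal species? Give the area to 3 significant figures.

86.7 mi²

z = ln(17/11) / ln(173/36.8) = 0.4353 / 1.5478 = 0.2813
c = 11 / 36.8^0.2813 = 11 / 2.757 = 3.99
A = (14/3.99)^(1/0.2813) ⇒ ln A = ln(3.509)/0.2813 = 4.4630
A = e^4.4630 ≈ 86.74 mi²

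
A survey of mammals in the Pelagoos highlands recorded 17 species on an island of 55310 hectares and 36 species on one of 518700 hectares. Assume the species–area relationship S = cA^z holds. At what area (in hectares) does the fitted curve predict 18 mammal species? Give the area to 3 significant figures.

z = ln(36/17) / ln(518700/55310) = 0.7503 / 2.2384 = 0.3352
c = 17 / 55310^0.3352 = 17 / 38.89 = 0.4372
A = (18/0.4372)^(1/0.3352) ⇒ ln A = ln(41.17)/0.3352 = 11.0912
A = e^11.0912 ≈ 65593 hectares

65600 hectares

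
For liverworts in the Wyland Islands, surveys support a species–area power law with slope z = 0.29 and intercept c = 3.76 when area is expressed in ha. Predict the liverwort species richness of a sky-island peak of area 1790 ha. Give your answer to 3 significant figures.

S = 3.76 × 1790^0.29
ln S = ln 3.76 + 0.29 × ln 1790 = 1.3244 + 0.29 × 7.4900 = 3.4965
S = e^3.4965 ≈ 33

33.0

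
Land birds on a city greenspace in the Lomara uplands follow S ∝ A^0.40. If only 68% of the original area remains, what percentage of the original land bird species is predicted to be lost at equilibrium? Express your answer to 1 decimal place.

S_new/S_old = (A_new/A_old)^z = 0.68^0.4
= exp(0.4 × ln 0.68) = exp(0.4 × -0.3857) = exp(-0.1543) ≈ 0.857
Fraction lost = 1 − 0.857 = 0.143

14.3%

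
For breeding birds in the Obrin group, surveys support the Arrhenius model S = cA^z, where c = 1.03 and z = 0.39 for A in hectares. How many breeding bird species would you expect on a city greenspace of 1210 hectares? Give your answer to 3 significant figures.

16.4

S = 1.03 × 1210^0.39
ln S = ln 1.03 + 0.39 × ln 1210 = 0.0296 + 0.39 × 7.0984 = 2.7979
S = e^2.7979 ≈ 16.41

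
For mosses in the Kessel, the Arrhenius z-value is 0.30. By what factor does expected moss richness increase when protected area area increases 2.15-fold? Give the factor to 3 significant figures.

1.26

S₂/S₁ = (A₂/A₁)^z = 2.15^0.3
ln(S₂/S₁) = 0.3 × ln 2.15 = 0.3 × 0.7655 = 0.2296
S₂/S₁ = e^0.2296 ≈ 1.258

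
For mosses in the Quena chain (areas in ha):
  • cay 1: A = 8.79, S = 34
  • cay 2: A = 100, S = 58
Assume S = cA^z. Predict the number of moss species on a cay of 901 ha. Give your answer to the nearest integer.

z = ln(58/34) / ln(100/8.79) = 0.5341 / 2.4316 = 0.2196
c = 34 / 8.79^0.2196 = 34 / 1.612 = 21.09
S₃ = 21.09 × 901^0.2196 = 21.09 × 4.457 ≈ 94

94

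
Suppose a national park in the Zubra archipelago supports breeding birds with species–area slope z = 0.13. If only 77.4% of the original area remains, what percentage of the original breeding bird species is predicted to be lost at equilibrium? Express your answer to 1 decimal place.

3.3%

S_new/S_old = (A_new/A_old)^z = 0.774^0.13
= exp(0.13 × ln 0.774) = exp(0.13 × -0.2562) = exp(-0.0333) ≈ 0.9672
Fraction lost = 1 − 0.9672 = 0.03276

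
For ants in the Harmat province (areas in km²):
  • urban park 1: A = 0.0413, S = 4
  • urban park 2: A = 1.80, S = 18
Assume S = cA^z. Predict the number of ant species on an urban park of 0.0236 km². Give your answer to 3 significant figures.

z = ln(18/4) / ln(1.8/0.0413) = 1.5041 / 3.7747 = 0.3985
c = 4 / 0.0413^0.3985 = 4 / 0.2809 = 14.24
S₃ = 14.24 × 0.0236^0.3985 = 14.24 × 0.2247 ≈ 3.201

3.20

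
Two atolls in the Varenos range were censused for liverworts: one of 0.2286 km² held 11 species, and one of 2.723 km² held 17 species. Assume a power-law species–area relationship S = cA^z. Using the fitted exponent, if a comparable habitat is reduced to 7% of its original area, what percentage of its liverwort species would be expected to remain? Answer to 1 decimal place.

62.7%

z = ln(17/11) / ln(2.723/0.2286) = 0.4353 / 2.4775 = 0.1757
S_new/S_old = (A_new/A_old)^z = 0.07^0.1757 = exp(0.1757 × -2.6593) = 0.6267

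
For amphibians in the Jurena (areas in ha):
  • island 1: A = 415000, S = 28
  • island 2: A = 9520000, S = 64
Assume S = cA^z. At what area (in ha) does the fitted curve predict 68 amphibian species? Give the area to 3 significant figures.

z = ln(64/28) / ln(9520000/415000) = 0.8267 / 3.1329 = 0.2639
c = 28 / 415000^0.2639 = 28 / 30.37 = 0.922
A = (68/0.922)^(1/0.2639) ⇒ ln A = ln(73.76)/0.2639 = 16.2987
A = e^16.2987 ≈ 11978873 ha

12000000 ha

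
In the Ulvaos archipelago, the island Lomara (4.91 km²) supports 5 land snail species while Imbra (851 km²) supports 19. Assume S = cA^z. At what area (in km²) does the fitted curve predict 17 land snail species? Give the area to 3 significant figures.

z = ln(19/5) / ln(851/4.91) = 1.3350 / 5.1551 = 0.2590
c = 5 / 4.91^0.2590 = 5 / 1.51 = 3.311
A = (17/3.311)^(1/0.2590) ⇒ ln A = ln(5.134)/0.2590 = 6.3169
A = e^6.3169 ≈ 553.9 km²

554 km²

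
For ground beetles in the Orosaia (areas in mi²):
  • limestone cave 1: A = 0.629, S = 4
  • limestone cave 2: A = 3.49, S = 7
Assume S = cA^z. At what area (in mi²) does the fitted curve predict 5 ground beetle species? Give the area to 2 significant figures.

1.2 mi²

z = ln(7/4) / ln(3.49/0.629) = 0.5596 / 1.7135 = 0.3266
c = 4 / 0.629^0.3266 = 4 / 0.8595 = 4.654
A = (5/4.654)^(1/0.3266) ⇒ ln A = ln(1.074)/0.3266 = 0.2196
A = e^0.2196 ≈ 1.246 mi²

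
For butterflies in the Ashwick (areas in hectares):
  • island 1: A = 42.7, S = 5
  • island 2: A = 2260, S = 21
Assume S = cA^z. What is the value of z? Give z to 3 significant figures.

0.362

Taking logs: ln S = ln c + z ln A, so z = (ln S₂ − ln S₁)/(ln A₂ − ln A₁).
z = ln(21/5) / ln(2260/42.7) = ln(4.2) / ln(52.93) = 1.4351 / 3.9689 = 0.3616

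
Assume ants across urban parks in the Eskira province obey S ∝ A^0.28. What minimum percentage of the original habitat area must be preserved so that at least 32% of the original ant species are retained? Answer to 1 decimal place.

1.7%

Need (A_new/A_old)^0.28 = 0.32, so A_new/A_old = 0.32^(1/0.28) = 0.32^3.571
ln(A_new/A_old) = ln 0.32 / 0.28 = -1.1394 / 0.28 = -4.0694
A_new/A_old = e^-4.0694 ≈ 0.01709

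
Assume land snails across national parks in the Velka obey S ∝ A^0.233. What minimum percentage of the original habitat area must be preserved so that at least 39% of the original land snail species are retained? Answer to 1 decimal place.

1.8%

Need (A_new/A_old)^0.233 = 0.39, so A_new/A_old = 0.39^(1/0.233) = 0.39^4.292
ln(A_new/A_old) = ln 0.39 / 0.233 = -0.9416 / 0.233 = -4.0412
A_new/A_old = e^-4.0412 ≈ 0.01758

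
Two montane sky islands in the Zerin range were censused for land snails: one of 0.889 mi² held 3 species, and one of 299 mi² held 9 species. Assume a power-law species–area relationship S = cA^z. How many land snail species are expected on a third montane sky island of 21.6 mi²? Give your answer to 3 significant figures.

5.48

z = ln(9/3) / ln(299/0.889) = 1.0986 / 5.8181 = 0.1888
c = 3 / 0.889^0.1888 = 3 / 0.978 = 3.067
S₃ = 3.067 × 21.6^0.1888 = 3.067 × 1.786 ≈ 5.48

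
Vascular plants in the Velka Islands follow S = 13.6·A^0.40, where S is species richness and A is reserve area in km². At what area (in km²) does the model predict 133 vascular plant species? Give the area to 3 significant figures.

299 km²

133 = 13.6 × A^0.4  ⇒  A^0.4 = 133/13.6 = 9.779
ln A = ln(9.779) / 0.4 = 2.2803 / 0.4 = 5.7007
A = e^5.7007 ≈ 299.1 km²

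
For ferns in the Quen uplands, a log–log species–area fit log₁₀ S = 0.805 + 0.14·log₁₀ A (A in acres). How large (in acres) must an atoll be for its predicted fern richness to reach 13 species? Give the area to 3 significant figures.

161 acres

13 = 6.383 × A^0.14  ⇒  A^0.14 = 13/6.383 = 2.037
ln A = ln(2.037) / 0.14 = 0.7114 / 0.14 = 5.0812
A = e^5.0812 ≈ 161 acres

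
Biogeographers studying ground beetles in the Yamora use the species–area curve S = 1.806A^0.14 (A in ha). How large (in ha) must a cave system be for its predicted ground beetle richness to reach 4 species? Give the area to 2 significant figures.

290 ha

4 = 1.806 × A^0.14  ⇒  A^0.14 = 4/1.806 = 2.215
ln A = ln(2.215) / 0.14 = 0.7952 / 0.14 = 5.6799
A = e^5.6799 ≈ 292.9 ha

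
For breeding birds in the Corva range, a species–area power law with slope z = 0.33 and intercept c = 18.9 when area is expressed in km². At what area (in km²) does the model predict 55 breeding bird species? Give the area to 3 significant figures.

25.5 km²

55 = 18.9 × A^0.33  ⇒  A^0.33 = 55/18.9 = 2.91
ln A = ln(2.91) / 0.33 = 1.0682 / 0.33 = 3.2369
A = e^3.2369 ≈ 25.45 km²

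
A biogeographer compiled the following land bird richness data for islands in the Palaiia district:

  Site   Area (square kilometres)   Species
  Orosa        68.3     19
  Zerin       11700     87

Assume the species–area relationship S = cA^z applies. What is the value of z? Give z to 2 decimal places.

0.30

Taking logs: ln S = ln c + z ln A, so z = (ln S₂ − ln S₁)/(ln A₂ − ln A₁).
z = ln(87/19) / ln(11700/68.3) = ln(4.579) / ln(171.3) = 1.5215 / 5.1434 = 0.2958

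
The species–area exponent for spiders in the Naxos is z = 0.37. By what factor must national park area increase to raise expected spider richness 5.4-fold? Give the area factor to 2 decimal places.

95.38

(A₂/A₁)^0.37 = 5.4, so A₂/A₁ = 5.4^(1/0.37) = 5.4^2.703
ln(A₂/A₁) = ln 5.4 / 0.37 = 1.6864 / 0.37 = 4.5578
A₂/A₁ = e^4.5578 ≈ 95.38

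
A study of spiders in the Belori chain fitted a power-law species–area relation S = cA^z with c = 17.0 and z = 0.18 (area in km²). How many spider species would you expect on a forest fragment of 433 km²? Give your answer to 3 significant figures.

S = 17 × 433^0.18
ln S = ln 17 + 0.18 × ln 433 = 2.8332 + 0.18 × 6.0707 = 3.9259
S = e^3.9259 ≈ 50.7

50.7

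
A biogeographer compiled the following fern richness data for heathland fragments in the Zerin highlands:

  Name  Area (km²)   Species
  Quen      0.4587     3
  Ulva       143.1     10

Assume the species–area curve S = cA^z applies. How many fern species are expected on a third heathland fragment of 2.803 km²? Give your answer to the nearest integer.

z = ln(10/3) / ln(143.1/0.4587) = 1.2040 / 5.7429 = 0.2096
c = 3 / 0.4587^0.2096 = 3 / 0.8493 = 3.532
S₃ = 3.532 × 2.803^0.2096 = 3.532 × 1.241 ≈ 4.385

4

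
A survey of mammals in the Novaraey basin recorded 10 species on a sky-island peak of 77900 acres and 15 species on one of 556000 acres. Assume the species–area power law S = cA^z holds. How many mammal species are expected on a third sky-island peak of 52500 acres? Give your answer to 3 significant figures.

9.22

z = ln(15/10) / ln(556000/77900) = 0.4055 / 1.9653 = 0.2063
c = 10 / 77900^0.2063 = 10 / 10.21 = 0.9791
S₃ = 0.9791 × 52500^0.2063 = 0.9791 × 9.415 ≈ 9.218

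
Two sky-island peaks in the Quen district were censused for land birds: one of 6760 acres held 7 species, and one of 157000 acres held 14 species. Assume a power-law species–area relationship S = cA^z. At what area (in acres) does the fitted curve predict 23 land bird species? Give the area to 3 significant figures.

z = ln(14/7) / ln(157000/6760) = 0.6931 / 3.1452 = 0.2204
c = 7 / 6760^0.2204 = 7 / 6.983 = 1.002
A = (23/1.002)^(1/0.2204) ⇒ ln A = ln(22.94)/0.2204 = 14.2166
A = e^14.2166 ≈ 1493498 acres

1490000 acres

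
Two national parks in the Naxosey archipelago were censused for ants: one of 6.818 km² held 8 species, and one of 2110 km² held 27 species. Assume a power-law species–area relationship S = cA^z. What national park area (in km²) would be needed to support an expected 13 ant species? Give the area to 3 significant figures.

z = ln(27/8) / ln(2110/6.818) = 1.2164 / 5.7349 = 0.2121
c = 8 / 6.818^0.2121 = 8 / 1.503 = 5.324
A = (13/5.324)^(1/0.2121) ⇒ ln A = ln(2.442)/0.2121 = 4.2086
A = e^4.2086 ≈ 67.26 km²

67.3 km²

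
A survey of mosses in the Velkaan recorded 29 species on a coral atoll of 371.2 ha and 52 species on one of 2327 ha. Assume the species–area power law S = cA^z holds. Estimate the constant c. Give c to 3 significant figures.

z = ln(S₂/S₁) / ln(A₂/A₁) = ln(52/29) / ln(2327/371.2) = 0.5839 / 1.8356 = 0.3181
c = S₁ / A₁^z = 29 / 371.2^0.3181 = 29 / 6.568 = 4.415

4.42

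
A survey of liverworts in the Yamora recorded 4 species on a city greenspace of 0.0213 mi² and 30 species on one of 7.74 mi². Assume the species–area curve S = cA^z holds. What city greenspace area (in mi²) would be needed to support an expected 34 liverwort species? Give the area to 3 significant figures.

11.2 mi²

z = ln(30/4) / ln(7.74/0.0213) = 2.0149 / 5.8954 = 0.3418
c = 4 / 0.0213^0.3418 = 4 / 0.2683 = 14.91
A = (34/14.91)^(1/0.3418) ⇒ ln A = ln(2.281)/0.3418 = 2.4126
A = e^2.4126 ≈ 11.16 mi²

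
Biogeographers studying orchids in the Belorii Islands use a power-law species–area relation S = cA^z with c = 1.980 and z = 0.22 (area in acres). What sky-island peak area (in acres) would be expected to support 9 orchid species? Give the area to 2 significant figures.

970 acres

9 = 1.98 × A^0.22  ⇒  A^0.22 = 9/1.98 = 4.545
ln A = ln(4.545) / 0.22 = 1.5141 / 0.22 = 6.8824
A = e^6.8824 ≈ 975 acres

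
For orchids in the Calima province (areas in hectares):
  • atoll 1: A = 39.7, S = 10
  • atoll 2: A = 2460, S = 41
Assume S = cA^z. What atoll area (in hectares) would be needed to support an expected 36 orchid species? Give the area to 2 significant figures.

1700 hectares

z = ln(41/10) / ln(2460/39.7) = 1.4110 / 4.1266 = 0.3419
c = 10 / 39.7^0.3419 = 10 / 3.521 = 2.84
A = (36/2.84)^(1/0.3419) ⇒ ln A = ln(12.68)/0.3419 = 7.4276
A = e^7.4276 ≈ 1682 hectares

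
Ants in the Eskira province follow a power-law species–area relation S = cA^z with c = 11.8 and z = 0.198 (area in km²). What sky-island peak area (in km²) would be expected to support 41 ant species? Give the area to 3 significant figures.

539 km²

41 = 11.8 × A^0.198  ⇒  A^0.198 = 41/11.8 = 3.475
ln A = ln(3.475) / 0.198 = 1.2455 / 0.198 = 6.2903
A = e^6.2903 ≈ 539.3 km²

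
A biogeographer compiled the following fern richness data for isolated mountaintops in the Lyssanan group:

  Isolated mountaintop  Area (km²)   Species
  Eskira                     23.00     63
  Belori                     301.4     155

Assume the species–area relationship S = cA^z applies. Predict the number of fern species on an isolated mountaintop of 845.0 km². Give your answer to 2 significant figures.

z = ln(155/63) / ln(301.4/23) = 0.9003 / 2.5729 = 0.3499
c = 63 / 23^0.3499 = 63 / 2.996 = 21.03
S₃ = 21.03 × 845^0.3499 = 21.03 × 10.57 ≈ 222.3

220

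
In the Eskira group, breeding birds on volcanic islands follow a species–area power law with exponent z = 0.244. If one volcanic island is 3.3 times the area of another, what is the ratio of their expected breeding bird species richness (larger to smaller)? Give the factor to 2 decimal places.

1.34

S₂/S₁ = (A₂/A₁)^z = 3.3^0.244
ln(S₂/S₁) = 0.244 × ln 3.3 = 0.244 × 1.1939 = 0.2913
S₂/S₁ = e^0.2913 ≈ 1.338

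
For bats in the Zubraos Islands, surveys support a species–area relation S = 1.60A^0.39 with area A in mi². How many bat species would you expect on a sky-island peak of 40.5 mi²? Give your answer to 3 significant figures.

6.78

S = 1.6 × 40.5^0.39
ln S = ln 1.6 + 0.39 × ln 40.5 = 0.4700 + 0.39 × 3.7013 = 1.9135
S = e^1.9135 ≈ 6.777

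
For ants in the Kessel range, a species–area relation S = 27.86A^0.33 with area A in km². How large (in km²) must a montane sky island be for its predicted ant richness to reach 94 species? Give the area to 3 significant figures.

39.9 km²

94 = 27.86 × A^0.33  ⇒  A^0.33 = 94/27.86 = 3.374
ln A = ln(3.374) / 0.33 = 1.2161 / 0.33 = 3.6852
A = e^3.6852 ≈ 39.85 km²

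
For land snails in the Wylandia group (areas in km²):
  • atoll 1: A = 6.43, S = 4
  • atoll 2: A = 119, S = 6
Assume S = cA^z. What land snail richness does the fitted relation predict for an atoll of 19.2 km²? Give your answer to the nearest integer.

z = ln(6/4) / ln(119/6.43) = 0.4055 / 2.9181 = 0.1389
c = 4 / 6.43^0.1389 = 4 / 1.295 = 3.089
S₃ = 3.089 × 19.2^0.1389 = 3.089 × 1.508 ≈ 4.657

5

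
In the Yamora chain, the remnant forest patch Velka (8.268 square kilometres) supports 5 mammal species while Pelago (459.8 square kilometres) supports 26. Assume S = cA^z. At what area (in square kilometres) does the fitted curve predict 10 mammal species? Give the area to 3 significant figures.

44.8 square kilometres

z = ln(26/5) / ln(459.8/8.268) = 1.6487 / 4.0184 = 0.4103
c = 5 / 8.268^0.4103 = 5 / 2.379 = 2.102
A = (10/2.102)^(1/0.4103) ⇒ ln A = ln(4.758)/0.4103 = 3.8019
A = e^3.8019 ≈ 44.78 square kilometres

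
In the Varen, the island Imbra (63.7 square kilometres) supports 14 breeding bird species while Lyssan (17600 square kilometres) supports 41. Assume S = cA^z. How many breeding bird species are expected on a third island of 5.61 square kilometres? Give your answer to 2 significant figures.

8.8

z = ln(41/14) / ln(17600/63.7) = 1.0745 / 5.6215 = 0.1911
c = 14 / 63.7^0.1911 = 14 / 2.212 = 6.328
S₃ = 6.328 × 5.61^0.1911 = 6.328 × 1.39 ≈ 8.799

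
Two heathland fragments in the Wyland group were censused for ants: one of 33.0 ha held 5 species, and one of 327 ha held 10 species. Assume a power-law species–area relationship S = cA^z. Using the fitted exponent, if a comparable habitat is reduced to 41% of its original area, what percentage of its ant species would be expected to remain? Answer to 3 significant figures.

z = ln(10/5) / ln(327/33) = 0.6931 / 2.2935 = 0.3022
S_new/S_old = (A_new/A_old)^z = 0.41^0.3022 = exp(0.3022 × -0.8916) = 0.7638

76.4%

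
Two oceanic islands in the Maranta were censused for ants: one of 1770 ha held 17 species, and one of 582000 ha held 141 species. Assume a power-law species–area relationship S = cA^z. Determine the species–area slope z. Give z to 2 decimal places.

Taking logs: ln S = ln c + z ln A, so z = (ln S₂ − ln S₁)/(ln A₂ − ln A₁).
z = ln(141/17) / ln(582000/1770) = ln(8.294) / ln(328.8) = 2.1155 / 5.7955 = 0.3650

0.37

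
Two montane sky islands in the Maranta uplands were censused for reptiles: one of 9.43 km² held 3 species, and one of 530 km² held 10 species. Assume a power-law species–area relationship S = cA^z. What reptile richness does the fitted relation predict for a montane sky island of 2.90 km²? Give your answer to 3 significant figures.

z = ln(10/3) / ln(530/9.43) = 1.2040 / 4.0290 = 0.2988
c = 3 / 9.43^0.2988 = 3 / 1.955 = 1.534
S₃ = 1.534 × 2.9^0.2988 = 1.534 × 1.375 ≈ 2.109

2.11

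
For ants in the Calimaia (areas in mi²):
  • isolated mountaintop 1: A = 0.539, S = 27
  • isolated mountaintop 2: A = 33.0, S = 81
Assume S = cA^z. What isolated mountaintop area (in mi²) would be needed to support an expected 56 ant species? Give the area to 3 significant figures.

z = ln(81/27) / ln(33/0.539) = 1.0986 / 4.1145 = 0.2670
c = 27 / 0.539^0.2670 = 27 / 0.8479 = 31.84
A = (56/31.84)^(1/0.2670) ⇒ ln A = ln(1.759)/0.2670 = 2.1142
A = e^2.1142 ≈ 8.283 mi²

8.28 mi²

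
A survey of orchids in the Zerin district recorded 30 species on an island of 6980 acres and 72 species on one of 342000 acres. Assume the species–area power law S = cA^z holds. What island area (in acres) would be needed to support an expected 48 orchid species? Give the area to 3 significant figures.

z = ln(72/30) / ln(342000/6980) = 0.8755 / 3.8918 = 0.2250
c = 30 / 6980^0.2250 = 30 / 7.323 = 4.097
A = (48/4.097)^(1/0.2250) ⇒ ln A = ln(11.72)/0.2250 = 10.9401
A = e^10.9401 ≈ 56395 acres

56400 acres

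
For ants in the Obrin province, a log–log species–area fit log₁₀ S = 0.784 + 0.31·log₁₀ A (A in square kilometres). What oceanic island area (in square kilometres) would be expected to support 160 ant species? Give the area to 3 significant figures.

160 = 6.081 × A^0.31  ⇒  A^0.31 = 160/6.081 = 26.31
ln A = ln(26.31) / 0.31 = 3.2699 / 0.31 = 10.5482
A = e^10.5482 ≈ 38109 square kilometres

38100 square kilometres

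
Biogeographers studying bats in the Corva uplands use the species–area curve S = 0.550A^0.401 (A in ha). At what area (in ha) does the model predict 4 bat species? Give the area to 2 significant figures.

4 = 0.55 × A^0.401  ⇒  A^0.401 = 4/0.55 = 7.273
ln A = ln(7.273) / 0.401 = 1.9841 / 0.401 = 4.9480
A = e^4.9480 ≈ 140.9 ha

140 ha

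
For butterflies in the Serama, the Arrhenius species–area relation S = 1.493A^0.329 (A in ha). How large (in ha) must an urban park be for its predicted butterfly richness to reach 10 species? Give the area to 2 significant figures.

320 ha

10 = 1.493 × A^0.329  ⇒  A^0.329 = 10/1.493 = 6.698
ln A = ln(6.698) / 0.329 = 1.9018 / 0.329 = 5.7805
A = e^5.7805 ≈ 323.9 ha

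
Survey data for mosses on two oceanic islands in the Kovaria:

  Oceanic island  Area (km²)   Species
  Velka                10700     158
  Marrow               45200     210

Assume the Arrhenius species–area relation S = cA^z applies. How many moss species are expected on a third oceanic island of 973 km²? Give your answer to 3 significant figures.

z = ln(210/158) / ln(45200/10700) = 0.2845 / 1.4409 = 0.1975
c = 158 / 10700^0.1975 = 158 / 6.247 = 25.29
S₃ = 25.29 × 973^0.1975 = 25.29 × 3.891 ≈ 98.41

98.4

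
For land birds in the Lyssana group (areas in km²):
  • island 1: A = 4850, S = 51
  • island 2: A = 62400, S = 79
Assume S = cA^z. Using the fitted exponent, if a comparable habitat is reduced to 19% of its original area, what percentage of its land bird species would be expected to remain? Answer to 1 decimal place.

75.2%

z = ln(79/51) / ln(62400/4850) = 0.4376 / 2.5546 = 0.1713
S_new/S_old = (A_new/A_old)^z = 0.19^0.1713 = exp(0.1713 × -1.6607) = 0.7524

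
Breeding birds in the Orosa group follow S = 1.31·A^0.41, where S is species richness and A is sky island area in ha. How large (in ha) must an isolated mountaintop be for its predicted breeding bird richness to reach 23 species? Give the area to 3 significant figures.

1080 ha

23 = 1.31 × A^0.41  ⇒  A^0.41 = 23/1.31 = 17.56
ln A = ln(17.56) / 0.41 = 2.8655 / 0.41 = 6.9889
A = e^6.9889 ≈ 1085 ha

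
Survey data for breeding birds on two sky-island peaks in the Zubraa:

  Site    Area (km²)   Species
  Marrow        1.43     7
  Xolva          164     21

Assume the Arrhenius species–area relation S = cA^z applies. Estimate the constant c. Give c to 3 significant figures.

6.44

z = ln(S₂/S₁) / ln(A₂/A₁) = ln(21/7) / ln(164/1.43) = 1.0986 / 4.7422 = 0.2317
c = S₁ / A₁^z = 7 / 1.43^0.2317 = 7 / 1.086 = 6.443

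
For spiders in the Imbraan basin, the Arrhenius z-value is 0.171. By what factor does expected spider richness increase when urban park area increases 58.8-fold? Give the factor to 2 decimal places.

2.01

S₂/S₁ = (A₂/A₁)^z = 58.8^0.171
ln(S₂/S₁) = 0.171 × ln 58.8 = 0.171 × 4.0741 = 0.6967
S₂/S₁ = e^0.6967 ≈ 2.007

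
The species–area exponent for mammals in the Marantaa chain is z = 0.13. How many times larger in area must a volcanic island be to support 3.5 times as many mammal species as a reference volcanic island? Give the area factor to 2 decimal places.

15315.77

(A₂/A₁)^0.13 = 3.5, so A₂/A₁ = 3.5^(1/0.13) = 3.5^7.692
ln(A₂/A₁) = ln 3.5 / 0.13 = 1.2528 / 0.13 = 9.6366
A₂/A₁ = e^9.6366 ≈ 15316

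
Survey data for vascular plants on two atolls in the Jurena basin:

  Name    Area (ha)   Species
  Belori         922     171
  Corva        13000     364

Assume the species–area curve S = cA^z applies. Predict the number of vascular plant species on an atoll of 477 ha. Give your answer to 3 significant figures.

z = ln(364/171) / ln(13000/922) = 0.7555 / 2.6462 = 0.2855
c = 171 / 922^0.2855 = 171 / 7.022 = 24.35
S₃ = 24.35 × 477^0.2855 = 24.35 × 5.817 ≈ 141.7

142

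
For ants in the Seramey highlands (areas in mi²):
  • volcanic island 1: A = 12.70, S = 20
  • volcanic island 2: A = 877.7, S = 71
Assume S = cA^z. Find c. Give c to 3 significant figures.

9.35

z = ln(S₂/S₁) / ln(A₂/A₁) = ln(71/20) / ln(877.7/12.7) = 1.2669 / 4.2357 = 0.2991
c = S₁ / A₁^z = 20 / 12.7^0.2991 = 20 / 2.139 = 9.351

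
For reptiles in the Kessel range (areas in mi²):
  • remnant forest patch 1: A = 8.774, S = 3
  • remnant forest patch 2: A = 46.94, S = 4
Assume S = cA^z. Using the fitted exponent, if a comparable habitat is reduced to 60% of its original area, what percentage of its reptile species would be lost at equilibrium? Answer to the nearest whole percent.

z = ln(4/3) / ln(46.94/8.774) = 0.2877 / 1.6771 = 0.1715
S_new/S_old = (A_new/A_old)^z = 0.6^0.1715 = exp(0.1715 × -0.5108) = 0.9161
Fraction lost = 1 − 0.9161 = 0.0839

8%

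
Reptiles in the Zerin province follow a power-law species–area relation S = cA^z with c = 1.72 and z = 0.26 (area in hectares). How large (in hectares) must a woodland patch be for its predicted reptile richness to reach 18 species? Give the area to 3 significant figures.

8360 hectares

18 = 1.72 × A^0.26  ⇒  A^0.26 = 18/1.72 = 10.47
ln A = ln(10.47) / 0.26 = 2.3480 / 0.26 = 9.0310
A = e^9.0310 ≈ 8358 hectares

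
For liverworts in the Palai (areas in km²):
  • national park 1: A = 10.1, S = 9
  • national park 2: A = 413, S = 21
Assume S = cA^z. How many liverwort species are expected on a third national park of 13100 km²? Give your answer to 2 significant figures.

z = ln(21/9) / ln(413/10.1) = 0.8473 / 3.7109 = 0.2283
c = 9 / 10.1^0.2283 = 9 / 1.696 = 5.308
S₃ = 5.308 × 13100^0.2283 = 5.308 × 8.711 ≈ 46.24

46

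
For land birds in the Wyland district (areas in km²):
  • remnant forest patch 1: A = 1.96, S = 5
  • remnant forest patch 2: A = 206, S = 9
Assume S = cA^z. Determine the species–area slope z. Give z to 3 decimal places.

Taking logs: ln S = ln c + z ln A, so z = (ln S₂ − ln S₁)/(ln A₂ − ln A₁).
z = ln(9/5) / ln(206/1.96) = ln(1.8) / ln(105.1) = 0.5878 / 4.6549 = 0.1263

0.126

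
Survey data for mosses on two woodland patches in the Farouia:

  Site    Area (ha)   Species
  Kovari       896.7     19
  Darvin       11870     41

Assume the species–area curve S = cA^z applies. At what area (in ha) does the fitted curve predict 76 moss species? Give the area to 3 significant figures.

z = ln(41/19) / ln(11870/896.7) = 0.7691 / 2.5830 = 0.2978
c = 19 / 896.7^0.2978 = 19 / 7.572 = 2.509
A = (76/2.509)^(1/0.2978) ⇒ ln A = ln(30.29)/0.2978 = 11.4544
A = e^11.4544 ≈ 94319 ha

94300 ha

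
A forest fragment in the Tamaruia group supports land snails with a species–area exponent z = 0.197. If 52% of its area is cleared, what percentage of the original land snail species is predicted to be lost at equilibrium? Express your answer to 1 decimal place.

13.5%

S_new/S_old = (A_new/A_old)^z = 0.48^0.197
= exp(0.197 × ln 0.48) = exp(0.197 × -0.7340) = exp(-0.1446) ≈ 0.8654
Fraction lost = 1 − 0.8654 = 0.1346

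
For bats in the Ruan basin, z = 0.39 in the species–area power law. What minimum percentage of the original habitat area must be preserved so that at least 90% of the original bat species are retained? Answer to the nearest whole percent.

Need (A_new/A_old)^0.39 = 0.9, so A_new/A_old = 0.9^(1/0.39) = 0.9^2.564
ln(A_new/A_old) = ln 0.9 / 0.39 = -0.1054 / 0.39 = -0.2702
A_new/A_old = e^-0.2702 ≈ 0.7633

76%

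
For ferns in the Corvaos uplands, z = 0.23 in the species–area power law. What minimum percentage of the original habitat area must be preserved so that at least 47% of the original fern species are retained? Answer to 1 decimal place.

3.8%

Need (A_new/A_old)^0.23 = 0.47, so A_new/A_old = 0.47^(1/0.23) = 0.47^4.348
ln(A_new/A_old) = ln 0.47 / 0.23 = -0.7550 / 0.23 = -3.2827
A_new/A_old = e^-3.2827 ≈ 0.03753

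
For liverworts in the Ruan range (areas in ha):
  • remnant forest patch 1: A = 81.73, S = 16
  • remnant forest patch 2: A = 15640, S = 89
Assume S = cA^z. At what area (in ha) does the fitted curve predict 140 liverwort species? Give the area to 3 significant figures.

62600 ha

z = ln(89/16) / ln(15640/81.73) = 1.7160 / 5.2542 = 0.3266
c = 16 / 81.73^0.3266 = 16 / 4.213 = 3.798
A = (140/3.798)^(1/0.3266) ⇒ ln A = ln(36.86)/0.3266 = 11.0446
A = e^11.0446 ≈ 62605 ha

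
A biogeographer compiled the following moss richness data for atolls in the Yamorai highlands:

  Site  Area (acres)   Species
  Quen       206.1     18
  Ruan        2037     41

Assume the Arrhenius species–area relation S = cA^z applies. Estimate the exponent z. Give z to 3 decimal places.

0.359

Taking logs: ln S = ln c + z ln A, so z = (ln S₂ − ln S₁)/(ln A₂ − ln A₁).
z = ln(41/18) / ln(2037/206.1) = ln(2.278) / ln(9.884) = 0.8232 / 2.2909 = 0.3593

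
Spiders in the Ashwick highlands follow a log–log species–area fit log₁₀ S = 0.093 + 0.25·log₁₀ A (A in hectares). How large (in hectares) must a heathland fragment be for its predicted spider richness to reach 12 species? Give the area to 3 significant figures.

8800 hectares

12 = 1.239 × A^0.25  ⇒  A^0.25 = 12/1.239 = 9.687
ln A = ln(9.687) / 0.25 = 2.2708 / 0.25 = 9.0831
A = e^9.0831 ≈ 8805 hectares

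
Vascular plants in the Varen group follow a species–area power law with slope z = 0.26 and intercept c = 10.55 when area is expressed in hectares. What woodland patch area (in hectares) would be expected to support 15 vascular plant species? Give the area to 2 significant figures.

15 = 10.55 × A^0.26  ⇒  A^0.26 = 15/10.55 = 1.422
ln A = ln(1.422) / 0.26 = 0.3519 / 0.26 = 1.3536
A = e^1.3536 ≈ 3.871 hectares

3.9 hectares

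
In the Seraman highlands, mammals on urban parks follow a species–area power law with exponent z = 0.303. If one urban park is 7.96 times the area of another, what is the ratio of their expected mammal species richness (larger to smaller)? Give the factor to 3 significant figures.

S₂/S₁ = (A₂/A₁)^z = 7.96^0.303
ln(S₂/S₁) = 0.303 × ln 7.96 = 0.303 × 2.0744 = 0.6286
S₂/S₁ = e^0.6286 ≈ 1.875

1.87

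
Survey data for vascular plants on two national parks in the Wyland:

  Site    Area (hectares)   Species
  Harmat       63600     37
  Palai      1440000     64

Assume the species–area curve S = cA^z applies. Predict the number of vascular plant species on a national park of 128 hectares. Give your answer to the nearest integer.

z = ln(64/37) / ln(1440000/63600) = 0.5480 / 3.1198 = 0.1756
c = 37 / 63600^0.1756 = 37 / 6.977 = 5.303
S₃ = 5.303 × 128^0.1756 = 5.303 × 2.345 ≈ 12.43

12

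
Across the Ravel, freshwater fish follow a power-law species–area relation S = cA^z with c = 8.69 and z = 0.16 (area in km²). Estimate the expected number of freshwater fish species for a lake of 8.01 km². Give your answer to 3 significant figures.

12.1

S = 8.69 × 8.01^0.16 = 8.69 × 1.395 ≈ 12.12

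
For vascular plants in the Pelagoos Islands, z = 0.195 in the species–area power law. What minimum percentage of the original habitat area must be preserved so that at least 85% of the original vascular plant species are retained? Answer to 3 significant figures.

Need (A_new/A_old)^0.195 = 0.85, so A_new/A_old = 0.85^(1/0.195) = 0.85^5.128
ln(A_new/A_old) = ln 0.85 / 0.195 = -0.1625 / 0.195 = -0.8334
A_new/A_old = e^-0.8334 ≈ 0.4346

43.5%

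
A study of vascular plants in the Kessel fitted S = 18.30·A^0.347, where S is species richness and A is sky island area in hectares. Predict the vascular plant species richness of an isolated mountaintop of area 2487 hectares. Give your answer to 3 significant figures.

S = 18.3 × 2487^0.347
ln S = ln 18.3 + 0.347 × ln 2487 = 2.9069 + 0.347 × 7.8188 = 5.6200
S = e^5.6200 ≈ 275.9

276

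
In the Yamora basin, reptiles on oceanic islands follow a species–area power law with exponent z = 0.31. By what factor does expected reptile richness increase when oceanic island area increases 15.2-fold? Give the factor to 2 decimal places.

2.32

S₂/S₁ = (A₂/A₁)^z = 15.2^0.31
ln(S₂/S₁) = 0.31 × ln 15.2 = 0.31 × 2.7213 = 0.8436
S₂/S₁ = e^0.8436 ≈ 2.325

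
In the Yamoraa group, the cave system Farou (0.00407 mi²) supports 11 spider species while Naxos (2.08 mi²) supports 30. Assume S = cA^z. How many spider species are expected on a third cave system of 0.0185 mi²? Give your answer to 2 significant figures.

z = ln(30/11) / ln(2.08/0.00407) = 1.0033 / 6.2365 = 0.1609
c = 11 / 0.00407^0.1609 = 11 / 0.4125 = 26.67
S₃ = 26.67 × 0.0185^0.1609 = 26.67 × 0.5263 ≈ 14.03

14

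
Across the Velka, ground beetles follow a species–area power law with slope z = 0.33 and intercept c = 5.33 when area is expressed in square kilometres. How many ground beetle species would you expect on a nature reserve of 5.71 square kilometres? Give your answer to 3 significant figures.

9.47

S = 5.33 × 5.71^0.33
ln S = ln 5.33 + 0.33 × ln 5.71 = 1.6734 + 0.33 × 1.7422 = 2.2483
S = e^2.2483 ≈ 9.471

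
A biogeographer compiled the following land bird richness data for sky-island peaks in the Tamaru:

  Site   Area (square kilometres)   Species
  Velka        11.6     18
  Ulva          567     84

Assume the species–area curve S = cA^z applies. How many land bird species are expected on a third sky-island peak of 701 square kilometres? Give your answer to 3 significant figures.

z = ln(84/18) / ln(567/11.6) = 1.5404 / 3.8894 = 0.3961
c = 18 / 11.6^0.3961 = 18 / 2.64 = 6.818
S₃ = 6.818 × 701^0.3961 = 6.818 × 13.4 ≈ 91.36

91.4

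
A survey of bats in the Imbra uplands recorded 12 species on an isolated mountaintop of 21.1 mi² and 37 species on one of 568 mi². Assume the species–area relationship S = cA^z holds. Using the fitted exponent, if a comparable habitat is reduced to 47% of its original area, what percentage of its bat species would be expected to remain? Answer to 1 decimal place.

77.2%

z = ln(37/12) / ln(568/21.1) = 1.1260 / 3.2928 = 0.3420
S_new/S_old = (A_new/A_old)^z = 0.47^0.3420 = exp(0.3420 × -0.7550) = 0.7725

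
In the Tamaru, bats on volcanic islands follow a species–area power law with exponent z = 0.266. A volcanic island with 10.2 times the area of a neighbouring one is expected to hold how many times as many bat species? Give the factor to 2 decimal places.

S₂/S₁ = (A₂/A₁)^z = 10.2^0.266
ln(S₂/S₁) = 0.266 × ln 10.2 = 0.266 × 2.3224 = 0.6178
S₂/S₁ = e^0.6178 ≈ 1.855

1.85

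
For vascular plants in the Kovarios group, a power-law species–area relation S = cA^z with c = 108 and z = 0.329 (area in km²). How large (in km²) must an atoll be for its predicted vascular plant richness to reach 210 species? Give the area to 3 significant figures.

7.55 km²

210 = 108 × A^0.329  ⇒  A^0.329 = 210/108 = 1.944
ln A = ln(1.944) / 0.329 = 0.6650 / 0.329 = 2.0212
A = e^2.0212 ≈ 7.547 km²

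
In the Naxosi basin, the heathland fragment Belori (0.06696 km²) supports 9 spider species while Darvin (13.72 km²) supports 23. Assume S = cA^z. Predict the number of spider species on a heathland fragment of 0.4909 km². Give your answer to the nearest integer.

13

z = ln(23/9) / ln(13.72/0.06696) = 0.9383 / 5.3225 = 0.1763
c = 9 / 0.06696^0.1763 = 9 / 0.6209 = 14.5
S₃ = 14.5 × 0.4909^0.1763 = 14.5 × 0.8821 ≈ 12.79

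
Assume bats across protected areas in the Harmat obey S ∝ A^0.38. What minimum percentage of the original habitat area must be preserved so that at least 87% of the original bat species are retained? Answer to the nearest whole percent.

69%

Need (A_new/A_old)^0.38 = 0.87, so A_new/A_old = 0.87^(1/0.38) = 0.87^2.632
ln(A_new/A_old) = ln 0.87 / 0.38 = -0.1393 / 0.38 = -0.3665
A_new/A_old = e^-0.3665 ≈ 0.6932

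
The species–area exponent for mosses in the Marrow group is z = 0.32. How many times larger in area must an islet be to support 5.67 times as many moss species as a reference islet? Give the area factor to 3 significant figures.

(A₂/A₁)^0.32 = 5.67, so A₂/A₁ = 5.67^(1/0.32) = 5.67^3.125
ln(A₂/A₁) = ln 5.67 / 0.32 = 1.7352 / 0.32 = 5.4225
A₂/A₁ = e^5.4225 ≈ 226.4

226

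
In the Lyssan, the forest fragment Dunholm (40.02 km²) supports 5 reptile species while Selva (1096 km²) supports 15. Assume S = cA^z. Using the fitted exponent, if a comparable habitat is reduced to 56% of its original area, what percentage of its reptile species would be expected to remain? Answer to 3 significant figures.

z = ln(15/5) / ln(1096/40.02) = 1.0986 / 3.3100 = 0.3319
S_new/S_old = (A_new/A_old)^z = 0.56^0.3319 = exp(0.3319 × -0.5798) = 0.8249

82.5%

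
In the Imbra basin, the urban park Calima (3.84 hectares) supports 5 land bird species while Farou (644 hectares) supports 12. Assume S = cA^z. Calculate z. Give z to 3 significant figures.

Taking logs: ln S = ln c + z ln A, so z = (ln S₂ − ln S₁)/(ln A₂ − ln A₁).
z = ln(12/5) / ln(644/3.84) = ln(2.4) / ln(167.7) = 0.8755 / 5.1222 = 0.1709

0.171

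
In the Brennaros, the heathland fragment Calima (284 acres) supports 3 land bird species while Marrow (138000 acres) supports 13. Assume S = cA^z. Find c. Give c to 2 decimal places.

z = ln(S₂/S₁) / ln(A₂/A₁) = ln(13/3) / ln(138000/284) = 1.4663 / 6.1860 = 0.2370
c = S₁ / A₁^z = 3 / 284^0.2370 = 3 / 3.815 = 0.7863

0.79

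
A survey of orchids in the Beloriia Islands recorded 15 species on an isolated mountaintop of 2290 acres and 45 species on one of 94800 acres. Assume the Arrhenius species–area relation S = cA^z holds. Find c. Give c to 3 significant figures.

z = ln(S₂/S₁) / ln(A₂/A₁) = ln(45/15) / ln(94800/2290) = 1.0986 / 3.7232 = 0.2951
c = S₁ / A₁^z = 15 / 2290^0.2951 = 15 / 9.804 = 1.53

1.53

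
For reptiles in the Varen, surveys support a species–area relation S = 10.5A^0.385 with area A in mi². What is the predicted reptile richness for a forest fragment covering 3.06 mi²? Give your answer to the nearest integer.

S = 10.5 × 3.06^0.385 = 10.5 × 1.538 ≈ 16.15

16 species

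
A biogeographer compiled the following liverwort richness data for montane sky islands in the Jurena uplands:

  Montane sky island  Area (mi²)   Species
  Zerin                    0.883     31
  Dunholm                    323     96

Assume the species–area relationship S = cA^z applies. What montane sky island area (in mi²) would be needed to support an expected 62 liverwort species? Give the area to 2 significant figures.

33 mi²

z = ln(96/31) / ln(323/0.883) = 1.1304 / 5.9021 = 0.1915
c = 31 / 0.883^0.1915 = 31 / 0.9765 = 31.75
A = (62/31.75)^(1/0.1915) ⇒ ln A = ln(1.953)/0.1915 = 3.4948
A = e^3.4948 ≈ 32.94 mi²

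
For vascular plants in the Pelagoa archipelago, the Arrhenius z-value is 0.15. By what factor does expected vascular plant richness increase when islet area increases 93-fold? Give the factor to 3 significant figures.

S₂/S₁ = (A₂/A₁)^z = 93^0.15
ln(S₂/S₁) = 0.15 × ln 93 = 0.15 × 4.5326 = 0.6799
S₂/S₁ = e^0.6799 ≈ 1.974

1.97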